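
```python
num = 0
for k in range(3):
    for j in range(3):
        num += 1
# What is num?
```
Trace:
  num=0
  num=1, k=0, j=0
  num=2, k=0, j=1
  num=3, k=0, j=2
  num=4, k=1, j=0
  num=5, k=1, j=1
  num=6, k=1, j=2
  num=7, k=2, j=0
  num=8, k=2, j=1
  num=9, k=2, j=2

Final answer: 9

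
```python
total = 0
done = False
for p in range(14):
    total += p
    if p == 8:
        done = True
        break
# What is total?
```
Trace:
  total=0
  total=0, done=False
  total=0, done=False, p=0
  total=1, done=False, p=1
  total=3, done=False, p=2
  total=6, done=False, p=3
  total=10, done=False, p=4
  total=15, done=False, p=5
  total=21, done=False, p=6
  total=28, done=False, p=7
  total=36, done=True, p=8

Final answer: 36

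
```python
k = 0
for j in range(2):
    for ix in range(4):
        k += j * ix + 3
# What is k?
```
Trace:
  k=0
  k=3, j=0, ix=0
  k=6, j=0, ix=1
  k=9, j=0, ix=2
  k=12, j=0, ix=3
  k=15, j=1, ix=0
  k=19, j=1, ix=1
  k=24, j=1, ix=2
  k=30, j=1, ix=3

Final answer: 30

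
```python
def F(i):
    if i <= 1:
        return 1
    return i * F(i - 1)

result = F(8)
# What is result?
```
Call trace:
F(i=8)
  F(i=7)
    F(i=6)
      F(i=5)
        F(i=4)
          F(i=3)
            F(i=2)
              F(i=1)
              -> return 1
            -> return 2
          -> return 6
        -> return 24
      -> return 120
    -> return 720
  -> return 5040
-> return 40320

Final answer: 40320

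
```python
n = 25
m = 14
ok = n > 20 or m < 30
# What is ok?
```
Trace:
  n=25
  n=25, m=14
  n=25, m=14, ok=True

Final answer: True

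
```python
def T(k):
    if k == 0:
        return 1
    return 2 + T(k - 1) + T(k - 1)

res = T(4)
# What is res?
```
Call trace (a repeated sub-call is expanded the first time; later identical calls just restate its return value):
T(k=4)
  T(k=3)
    T(k=2)
      T(k=1)
        T(k=0)
        -> return 1
        T(k=0)
        -> return 1
      -> return 4
      T(k=1) -> return 4  (same call as traced above)
    -> return 10
    T(k=2) -> return 10  (same call as traced above)
  -> return 22
  T(k=3) -> return 22  (same call as traced above)
-> return 46

Final answer: 46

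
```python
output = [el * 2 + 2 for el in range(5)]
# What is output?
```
Trace:
  el=0
  el=1
  el=2
  el=3
  el=4
  output=[2, 4, 6, 8, 10]

Final answer: [2, 4, 6, 8, 10]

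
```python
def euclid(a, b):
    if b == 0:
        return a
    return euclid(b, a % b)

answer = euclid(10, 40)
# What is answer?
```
Call trace:
euclid(a=10, b=40)
  euclid(a=40, b=10)
    euclid(a=10, b=0)
    -> return 10
  -> return 10
-> return 10

Final answer: 10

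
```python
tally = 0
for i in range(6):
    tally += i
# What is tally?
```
Trace:
  tally=0
  tally=0, i=0
  tally=1, i=1
  tally=3, i=2
  tally=6, i=3
  tally=10, i=4
  tally=15, i=5

Final answer: 15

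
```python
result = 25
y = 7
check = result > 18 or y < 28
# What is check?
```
Trace:
  result=25
  result=25, y=7
  result=25, y=7, check=True

Final answer: True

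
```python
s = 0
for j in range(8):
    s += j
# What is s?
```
Trace:
  s=0
  s=0, j=0
  s=1, j=1
  s=3, j=2
  s=6, j=3
  s=10, j=4
  s=15, j=5
  s=21, j=6
  s=28, j=7

Final answer: 28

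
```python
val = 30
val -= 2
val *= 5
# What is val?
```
Trace:
  val=30
  val=28
  val=140

Final answer: 140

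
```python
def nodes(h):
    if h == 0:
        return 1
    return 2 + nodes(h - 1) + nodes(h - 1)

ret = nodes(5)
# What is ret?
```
Call trace (a repeated sub-call is expanded the first time; later identical calls just restate its return value):
nodes(h=5)
  nodes(h=4)
    nodes(h=3)
      nodes(h=2)
        nodes(h=1)
          nodes(h=0)
          -> return 1
          nodes(h=0)
          -> return 1
        -> return 4
        nodes(h=1) -> return 4  (same call as traced above)
      -> return 10
      nodes(h=2) -> return 10  (same call as traced above)
    -> return 22
    nodes(h=3) -> return 22  (same call as traced above)
  -> return 46
  nodes(h=4) -> return 46  (same call as traced above)
-> return 94

Final answer: 94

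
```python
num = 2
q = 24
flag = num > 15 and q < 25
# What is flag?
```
Trace:
  num=2
  num=2, q=24
  num=2, q=24, flag=False

Final answer: False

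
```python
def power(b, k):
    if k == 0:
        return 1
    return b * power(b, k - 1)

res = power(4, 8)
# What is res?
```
Call trace:
power(b=4, k=8)
  power(b=4, k=7)
    power(b=4, k=6)
      power(b=4, k=5)
        power(b=4, k=4)
          power(b=4, k=3)
            power(b=4, k=2)
              power(b=4, k=1)
                power(b=4, k=0)
                -> return 1
              -> return 4
            -> return 16
          -> return 64
        -> return 256
      -> return 1024
    -> return 4096
  -> return 16384
-> return 65536

Final answer: 65536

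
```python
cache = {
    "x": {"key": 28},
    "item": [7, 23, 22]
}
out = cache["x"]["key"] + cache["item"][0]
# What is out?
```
Trace:
  cache={'x': {'key': 28}, 'item': [7, 23, 22]}
  cache={'x': {'key': 28}, 'item': [7, 23, 22]}, out=35

Final answer: 35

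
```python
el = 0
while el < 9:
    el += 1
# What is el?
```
Trace:
  el=0
  el=1
  el=2
  el=3
  el=4
  el=5
  el=6
  el=7
  el=8
  el=9

Final answer: 9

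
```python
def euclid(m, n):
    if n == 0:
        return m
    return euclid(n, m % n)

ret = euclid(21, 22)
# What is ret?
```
Call trace:
euclid(m=21, n=22)
  euclid(m=22, n=21)
    euclid(m=21, n=1)
      euclid(m=1, n=0)
      -> return 1
    -> return 1
  -> return 1
-> return 1

Final answer: 1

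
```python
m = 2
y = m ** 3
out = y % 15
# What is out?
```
Trace:
  m=2
  m=2, y=8
  m=2, y=8, out=8

Final answer: 8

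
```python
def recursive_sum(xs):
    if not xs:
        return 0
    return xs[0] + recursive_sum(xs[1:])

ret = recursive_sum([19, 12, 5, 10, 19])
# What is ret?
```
Call trace:
recursive_sum(xs=[19, 12, 5, 10, 19])
  recursive_sum(xs=[12, 5, 10, 19])
    recursive_sum(xs=[5, 10, 19])
      recursive_sum(xs=[10, 19])
        recursive_sum(xs=[19])
          recursive_sum(xs=[])
          -> return 0
        -> return 19
      -> return 29
    -> return 34
  -> return 46
-> return 65

Final answer: 65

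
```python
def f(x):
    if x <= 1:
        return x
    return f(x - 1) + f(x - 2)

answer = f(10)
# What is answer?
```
Call trace (a repeated sub-call is expanded the first time; later identical calls just restate its return value):
f(x=10)
  f(x=9)
    f(x=8)
      f(x=7)
        f(x=6)
          f(x=5)
            f(x=4)
              f(x=3)
                f(x=2)
                  f(x=1)
                  -> return 1
                  f(x=0)
                  -> return 0
                -> return 1
                f(x=1)
                -> return 1
              -> return 2
              f(x=2) -> return 1  (same call as traced above)
            -> return 3
            f(x=3) -> return 2  (same call as traced above)
          -> return 5
          f(x=4) -> return 3  (same call as traced above)
        -> return 8
        f(x=5) -> return 5  (same call as traced above)
      -> return 13
      f(x=6) -> return 8  (same call as traced above)
    -> return 21
    f(x=7) -> return 13  (same call as traced above)
  -> return 34
  f(x=8) -> return 21  (same call as traced above)
-> return 55

Final answer: 55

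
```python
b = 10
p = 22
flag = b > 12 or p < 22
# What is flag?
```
Trace:
  b=10
  b=10, p=22
  b=10, p=22, flag=False

Final answer: False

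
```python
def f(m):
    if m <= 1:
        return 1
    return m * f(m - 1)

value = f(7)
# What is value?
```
Call trace:
f(m=7)
  f(m=6)
    f(m=5)
      f(m=4)
        f(m=3)
          f(m=2)
            f(m=1)
            -> return 1
          -> return 2
        -> return 6
      -> return 24
    -> return 120
  -> return 720
-> return 5040

Final answer: 5040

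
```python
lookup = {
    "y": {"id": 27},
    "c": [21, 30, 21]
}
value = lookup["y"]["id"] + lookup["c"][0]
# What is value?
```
Trace:
  lookup={'y': {'id': 27}, 'c': [21, 30, 21]}
  lookup={'y': {'id': 27}, 'c': [21, 30, 21]}, value=48

Final answer: 48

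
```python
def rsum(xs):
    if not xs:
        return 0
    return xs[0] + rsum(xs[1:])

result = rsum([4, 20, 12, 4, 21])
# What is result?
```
Call trace:
rsum(xs=[4, 20, 12, 4, 21])
  rsum(xs=[20, 12, 4, 21])
    rsum(xs=[12, 4, 21])
      rsum(xs=[4, 21])
        rsum(xs=[21])
          rsum(xs=[])
          -> return 0
        -> return 21
      -> return 25
    -> return 37
  -> return 57
-> return 61

Final answer: 61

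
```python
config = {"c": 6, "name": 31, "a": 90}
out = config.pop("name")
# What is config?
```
Trace:
  config={'c': 6, 'name': 31, 'a': 90}
  config={'c': 6, 'a': 90}, out=31

Final answer: {'c': 6, 'a': 90}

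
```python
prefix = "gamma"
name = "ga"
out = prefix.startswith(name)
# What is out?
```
Trace:
  prefix='gamma'
  prefix='gamma', name='ga'
  prefix='gamma', name='ga', out=True

Final answer: True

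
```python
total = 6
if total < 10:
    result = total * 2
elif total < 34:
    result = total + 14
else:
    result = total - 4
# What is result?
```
Trace:
  total=6
  total=6, result=12

Final answer: 12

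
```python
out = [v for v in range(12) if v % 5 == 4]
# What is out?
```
Trace:
  v=0
  v=1
  v=2
  v=3
  v=4
  v=5
  v=6
  v=7
  v=8
  v=9
  v=10
  v=11
  out=[4, 9]

Final answer: [4, 9]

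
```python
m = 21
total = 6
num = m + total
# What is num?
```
Trace:
  m=21
  m=21, total=6
  m=21, total=6, num=27

Final answer: 27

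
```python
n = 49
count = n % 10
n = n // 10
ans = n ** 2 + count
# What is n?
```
Trace:
  n=49
  n=49, count=9
  n=4, count=9
  n=4, count=9, ans=25

Final answer: 4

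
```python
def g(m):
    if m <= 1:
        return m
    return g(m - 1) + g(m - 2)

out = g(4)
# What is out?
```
Call trace (a repeated sub-call is expanded the first time; later identical calls just restate its return value):
g(m=4)
  g(m=3)
    g(m=2)
      g(m=1)
      -> return 1
      g(m=0)
      -> return 0
    -> return 1
    g(m=1)
    -> return 1
  -> return 2
  g(m=2) -> return 1  (same call as traced above)
-> return 3

Final answer: 3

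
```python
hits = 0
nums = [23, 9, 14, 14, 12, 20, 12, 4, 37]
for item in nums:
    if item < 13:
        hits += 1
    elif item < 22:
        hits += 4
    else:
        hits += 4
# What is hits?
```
Trace:
  hits=0
  hits=4, item=23
  hits=5, item=9
  hits=9, item=14
  hits=13, item=14
  hits=14, item=12
  hits=18, item=20
  hits=19, item=12
  hits=20, item=4
  hits=24, item=37

Final answer: 24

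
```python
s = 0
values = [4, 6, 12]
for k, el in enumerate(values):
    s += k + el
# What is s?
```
Trace:
  s=0
  s=4, k=0, el=4
  s=11, k=1, el=6
  s=25, k=2, el=12

Final answer: 25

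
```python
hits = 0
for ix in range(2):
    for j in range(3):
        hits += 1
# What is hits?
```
Trace:
  hits=0
  hits=1, ix=0, j=0
  hits=2, ix=0, j=1
  hits=3, ix=0, j=2
  hits=4, ix=1, j=0
  hits=5, ix=1, j=1
  hits=6, ix=1, j=2

Final answer: 6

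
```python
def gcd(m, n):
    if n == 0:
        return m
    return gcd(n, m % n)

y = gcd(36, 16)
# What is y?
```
Call trace:
gcd(m=36, n=16)
  gcd(m=16, n=4)
    gcd(m=4, n=0)
    -> return 4
  -> return 4
-> return 4

Final answer: 4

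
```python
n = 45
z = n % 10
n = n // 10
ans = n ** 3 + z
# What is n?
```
Trace:
  n=45
  n=45, z=5
  n=4, z=5
  n=4, z=5, ans=69

Final answer: 4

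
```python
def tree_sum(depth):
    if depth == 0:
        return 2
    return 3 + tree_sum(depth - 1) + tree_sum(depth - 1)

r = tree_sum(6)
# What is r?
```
Call trace (a repeated sub-call is expanded the first time; later identical calls just restate its return value):
tree_sum(depth=6)
  tree_sum(depth=5)
    tree_sum(depth=4)
      tree_sum(depth=3)
        tree_sum(depth=2)
          tree_sum(depth=1)
            tree_sum(depth=0)
            -> return 2
            tree_sum(depth=0)
            -> return 2
          -> return 7
          tree_sum(depth=1) -> return 7  (same call as traced above)
        -> return 17
        tree_sum(depth=2) -> return 17  (same call as traced above)
      -> return 37
      tree_sum(depth=3) -> return 37  (same call as traced above)
    -> return 77
    tree_sum(depth=4) -> return 77  (same call as traced above)
  -> return 157
  tree_sum(depth=5) -> return 157  (same call as traced above)
-> return 317

Final answer: 317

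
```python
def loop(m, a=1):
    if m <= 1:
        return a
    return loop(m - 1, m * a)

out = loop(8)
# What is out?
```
Call trace:
loop(m=8, a=1)
  loop(m=7, a=8)
    loop(m=6, a=56)
      loop(m=5, a=336)
        loop(m=4, a=1680)
          loop(m=3, a=6720)
            loop(m=2, a=20160)
              loop(m=1, a=40320)
              -> return 40320
            -> return 40320
          -> return 40320
        -> return 40320
      -> return 40320
    -> return 40320
  -> return 40320
-> return 40320

Final answer: 40320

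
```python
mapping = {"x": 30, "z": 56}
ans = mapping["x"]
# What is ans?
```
Trace:
  mapping={'x': 30, 'z': 56}
  mapping={'x': 30, 'z': 56}, ans=30

Final answer: 30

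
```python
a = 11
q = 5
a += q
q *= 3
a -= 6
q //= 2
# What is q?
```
Trace:
  a=11
  a=11, q=5
  a=16, q=5
  a=16, q=15
  a=10, q=15
  a=10, q=7

Final answer: 7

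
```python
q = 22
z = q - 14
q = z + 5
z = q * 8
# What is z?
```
Trace:
  q=22
  q=22, z=8
  q=13, z=8
  q=13, z=104

Final answer: 104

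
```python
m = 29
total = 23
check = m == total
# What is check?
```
Trace:
  m=29
  m=29, total=23
  m=29, total=23, check=False

Final answer: False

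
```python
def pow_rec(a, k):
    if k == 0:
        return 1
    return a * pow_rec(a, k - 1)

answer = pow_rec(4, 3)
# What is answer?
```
Call trace:
pow_rec(a=4, k=3)
  pow_rec(a=4, k=2)
    pow_rec(a=4, k=1)
      pow_rec(a=4, k=0)
      -> return 1
    -> return 4
  -> return 16
-> return 64

Final answer: 64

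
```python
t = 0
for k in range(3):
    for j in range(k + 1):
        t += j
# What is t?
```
Trace:
  t=0
  t=0, k=0, j=0
  t=0, k=1, j=0
  t=1, k=1, j=1
  t=1, k=2, j=0
  t=2, k=2, j=1
  t=4, k=2, j=2

Final answer: 4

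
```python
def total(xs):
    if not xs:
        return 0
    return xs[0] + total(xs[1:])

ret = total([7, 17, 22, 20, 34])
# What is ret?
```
Call trace:
total(xs=[7, 17, 22, 20, 34])
  total(xs=[17, 22, 20, 34])
    total(xs=[22, 20, 34])
      total(xs=[20, 34])
        total(xs=[34])
          total(xs=[])
          -> return 0
        -> return 34
      -> return 54
    -> return 76
  -> return 93
-> return 100

Final answer: 100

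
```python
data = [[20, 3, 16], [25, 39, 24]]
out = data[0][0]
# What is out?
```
Trace:
  data=[[20, 3, 16], [25, 39, 24]]
  data=[[20, 3, 16], [25, 39, 24]], out=20

Final answer: 20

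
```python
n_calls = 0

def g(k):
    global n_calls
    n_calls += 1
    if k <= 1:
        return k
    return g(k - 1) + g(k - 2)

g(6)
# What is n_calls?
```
Call trace (a repeated sub-call is expanded the first time; later identical calls just restate its return value):
g(k=6)
  g(k=5)
    g(k=4)
      g(k=3)
        g(k=2)
          g(k=1)
          -> return 1
          g(k=0)
          -> return 0
        -> return 1
        g(k=1)
        -> return 1
      -> return 2
      g(k=2) -> return 1  (same call as traced above)
    -> return 3
    g(k=3) -> return 2  (same call as traced above)
  -> return 5
  g(k=4) -> return 3  (same call as traced above)
-> return 8

n_calls is incremented once per call, so count the calls in each subtree. Let C(k) = number of calls made by g(k).
C(0) = C(1) = 1 (base case, no recursion); C(k) = 1 + C(k - 1) + C(k - 2) otherwise.
C(2) = 1 + C(1) + C(0) = 1 + 1 + 1 = 3
C(3) = 1 + C(2) + C(1) = 1 + 3 + 1 = 5
C(4) = 1 + C(3) + C(2) = 1 + 5 + 3 = 9
C(5) = 1 + C(4) + C(3) = 1 + 9 + 5 = 15
C(6) = 1 + C(5) + C(4) = 1 + 15 + 9 = 25
n_calls = C(6) = 25

Final answer: 25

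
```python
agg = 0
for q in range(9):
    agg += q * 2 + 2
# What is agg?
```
Trace:
  agg=0
  agg=2, q=0
  agg=6, q=1
  agg=12, q=2
  agg=20, q=3
  agg=30, q=4
  agg=42, q=5
  agg=56, q=6
  agg=72, q=7
  agg=90, q=8

Final answer: 90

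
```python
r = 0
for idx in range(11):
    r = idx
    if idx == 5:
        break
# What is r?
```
Trace:
  r=0
  r=0, idx=0
  r=1, idx=1
  r=2, idx=2
  r=3, idx=3
  r=4, idx=4
  r=5, idx=5

Final answer: 5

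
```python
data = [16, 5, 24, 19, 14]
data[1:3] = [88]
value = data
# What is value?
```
Trace:
  data=[16, 5, 24, 19, 14]
  data=[16, 88, 19, 14]
  data=[16, 88, 19, 14], value=[16, 88, 19, 14]

Final answer: [16, 88, 19, 14]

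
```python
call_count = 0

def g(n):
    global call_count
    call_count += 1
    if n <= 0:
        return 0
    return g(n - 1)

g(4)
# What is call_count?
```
Call trace:
g(n=4)
  g(n=3)
    g(n=2)
      g(n=1)
        g(n=0)
        -> return 0
      -> return 0
    -> return 0
  -> return 0
-> return 0

call_count is incremented once per call. g is entered once for each n = 4, 3, 2, 1, 0 (the n <= 0 call returns without recursing), i.e. 4 + 1 calls.
call_count = 5

Final answer: 5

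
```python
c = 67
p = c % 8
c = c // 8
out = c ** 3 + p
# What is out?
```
Trace:
  c=67
  c=67, p=3
  c=8, p=3
  c=8, p=3, out=515

Final answer: 515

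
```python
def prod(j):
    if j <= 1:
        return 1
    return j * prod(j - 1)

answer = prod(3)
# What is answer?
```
Call trace:
prod(j=3)
  prod(j=2)
    prod(j=1)
    -> return 1
  -> return 2
-> return 6

Final answer: 6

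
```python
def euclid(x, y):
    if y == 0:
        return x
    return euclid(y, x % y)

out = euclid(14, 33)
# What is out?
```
Call trace:
euclid(x=14, y=33)
  euclid(x=33, y=14)
    euclid(x=14, y=5)
      euclid(x=5, y=4)
        euclid(x=4, y=1)
          euclid(x=1, y=0)
          -> return 1
        -> return 1
      -> return 1
    -> return 1
  -> return 1
-> return 1

Final answer: 1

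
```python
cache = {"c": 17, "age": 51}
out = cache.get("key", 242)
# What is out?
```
Trace:
  cache={'c': 17, 'age': 51}
  cache={'c': 17, 'age': 51}, out=242

Final answer: 242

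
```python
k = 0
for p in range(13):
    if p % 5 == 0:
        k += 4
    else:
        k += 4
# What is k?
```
Trace:
  k=0
  k=4, p=0
  k=8, p=1
  k=12, p=2
  k=16, p=3
  k=20, p=4
  k=24, p=5
  k=28, p=6
  k=32, p=7
  k=36, p=8
  k=40, p=9
  k=44, p=10
  k=48, p=11
  k=52, p=12

Final answer: 52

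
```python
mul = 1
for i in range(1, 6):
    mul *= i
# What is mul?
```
Trace:
  mul=1
  mul=1, i=1
  mul=2, i=2
  mul=6, i=3
  mul=24, i=4
  mul=120, i=5

Final answer: 120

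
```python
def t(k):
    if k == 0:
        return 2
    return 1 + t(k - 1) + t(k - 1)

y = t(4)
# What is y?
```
Call trace (a repeated sub-call is expanded the first time; later identical calls just restate its return value):
t(k=4)
  t(k=3)
    t(k=2)
      t(k=1)
        t(k=0)
        -> return 2
        t(k=0)
        -> return 2
      -> return 5
      t(k=1) -> return 5  (same call as traced above)
    -> return 11
    t(k=2) -> return 11  (same call as traced above)
  -> return 23
  t(k=3) -> return 23  (same call as traced above)
-> return 47

Final answer: 47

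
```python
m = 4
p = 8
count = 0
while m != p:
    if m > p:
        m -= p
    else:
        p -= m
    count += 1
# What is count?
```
Trace:
  m=4
  m=4, p=8
  m=4, p=8, count=0
  m=4, p=4, count=1

Final answer: 1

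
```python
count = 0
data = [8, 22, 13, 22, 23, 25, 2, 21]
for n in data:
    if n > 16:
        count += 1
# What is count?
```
Trace:
  count=0
  count=0, n=8
  count=1, n=22
  count=1, n=13
  count=2, n=22
  count=3, n=23
  count=4, n=25
  count=4, n=2
  count=5, n=21

Final answer: 5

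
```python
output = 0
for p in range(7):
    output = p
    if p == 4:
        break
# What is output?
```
Trace:
  output=0
  output=0, p=0
  output=1, p=1
  output=2, p=2
  output=3, p=3
  output=4, p=4

Final answer: 4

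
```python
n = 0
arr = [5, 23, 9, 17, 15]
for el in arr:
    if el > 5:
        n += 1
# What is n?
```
Trace:
  n=0
  n=0, el=5
  n=1, el=23
  n=2, el=9
  n=3, el=17
  n=4, el=15

Final answer: 4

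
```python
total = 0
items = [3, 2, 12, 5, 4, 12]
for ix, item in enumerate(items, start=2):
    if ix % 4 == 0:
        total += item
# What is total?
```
Trace:
  total=0
  total=0, ix=2, item=3
  total=0, ix=3, item=2
  total=12, ix=4, item=12
  total=12, ix=5, item=5
  total=12, ix=6, item=4
  total=12, ix=7, item=12

Final answer: 12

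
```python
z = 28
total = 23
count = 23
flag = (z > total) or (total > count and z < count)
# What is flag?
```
Trace:
  z=28
  z=28, total=23
  z=28, total=23, count=23
  z=28, total=23, count=23, flag=True

Final answer: True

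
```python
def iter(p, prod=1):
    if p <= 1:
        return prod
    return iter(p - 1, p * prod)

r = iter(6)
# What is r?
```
Call trace:
iter(p=6, prod=1)
  iter(p=5, prod=6)
    iter(p=4, prod=30)
      iter(p=3, prod=120)
        iter(p=2, prod=360)
          iter(p=1, prod=720)
          -> return 720
        -> return 720
      -> return 720
    -> return 720
  -> return 720
-> return 720

Final answer: 720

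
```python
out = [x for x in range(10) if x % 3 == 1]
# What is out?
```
Trace:
  x=0
  x=1
  x=2
  x=3
  x=4
  x=5
  x=6
  x=7
  x=8
  x=9
  out=[1, 4, 7]

Final answer: [1, 4, 7]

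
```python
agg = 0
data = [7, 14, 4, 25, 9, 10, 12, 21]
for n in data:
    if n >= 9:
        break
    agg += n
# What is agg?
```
Trace:
  agg=0
  agg=7, n=7
  agg=7, n=14

Final answer: 7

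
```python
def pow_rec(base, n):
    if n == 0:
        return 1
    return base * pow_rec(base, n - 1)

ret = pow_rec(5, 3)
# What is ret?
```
Call trace:
pow_rec(base=5, n=3)
  pow_rec(base=5, n=2)
    pow_rec(base=5, n=1)
      pow_rec(base=5, n=0)
      -> return 1
    -> return 5
  -> return 25
-> return 125

Final answer: 125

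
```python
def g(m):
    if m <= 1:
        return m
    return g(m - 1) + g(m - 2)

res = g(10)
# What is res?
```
Call trace (a repeated sub-call is expanded the first time; later identical calls just restate its return value):
g(m=10)
  g(m=9)
    g(m=8)
      g(m=7)
        g(m=6)
          g(m=5)
            g(m=4)
              g(m=3)
                g(m=2)
                  g(m=1)
                  -> return 1
                  g(m=0)
                  -> return 0
                -> return 1
                g(m=1)
                -> return 1
              -> return 2
              g(m=2) -> return 1  (same call as traced above)
            -> return 3
            g(m=3) -> return 2  (same call as traced above)
          -> return 5
          g(m=4) -> return 3  (same call as traced above)
        -> return 8
        g(m=5) -> return 5  (same call as traced above)
      -> return 13
      g(m=6) -> return 8  (same call as traced above)
    -> return 21
    g(m=7) -> return 13  (same call as traced above)
  -> return 34
  g(m=8) -> return 21  (same call as traced above)
-> return 55

Final answer: 55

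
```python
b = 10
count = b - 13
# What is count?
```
Trace:
  b=10
  b=10, count=-3

Final answer: -3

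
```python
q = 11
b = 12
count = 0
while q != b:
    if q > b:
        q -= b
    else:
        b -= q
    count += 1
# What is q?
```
Trace:
  q=11
  q=11, b=12
  q=11, b=12, count=0
  q=11, b=1, count=1
  q=10, b=1, count=2
  q=9, b=1, count=3
  q=8, b=1, count=4
  q=7, b=1, count=5
  q=6, b=1, count=6
  q=5, b=1, count=7
  q=4, b=1, count=8
  q=3, b=1, count=9
  q=2, b=1, count=10
  q=1, b=1, count=11

Final answer: 1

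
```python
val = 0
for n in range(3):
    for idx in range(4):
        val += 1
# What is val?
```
Trace:
  val=0
  val=1, n=0, idx=0
  val=2, n=0, idx=1
  val=3, n=0, idx=2
  val=4, n=0, idx=3
  val=5, n=1, idx=0
  val=6, n=1, idx=1
  val=7, n=1, idx=2
  val=8, n=1, idx=3
  val=9, n=2, idx=0
  val=10, n=2, idx=1
  val=11, n=2, idx=2
  val=12, n=2, idx=3

Final answer: 12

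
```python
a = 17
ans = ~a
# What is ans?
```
Trace:
  a=17
  a=17, ans=-18

Final answer: -18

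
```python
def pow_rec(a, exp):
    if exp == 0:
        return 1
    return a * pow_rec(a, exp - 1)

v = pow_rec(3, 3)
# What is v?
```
Call trace:
pow_rec(a=3, exp=3)
  pow_rec(a=3, exp=2)
    pow_rec(a=3, exp=1)
      pow_rec(a=3, exp=0)
      -> return 1
    -> return 3
  -> return 9
-> return 27

Final answer: 27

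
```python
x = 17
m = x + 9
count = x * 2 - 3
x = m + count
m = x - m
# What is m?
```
Trace:
  x=17
  x=17, m=26
  x=17, m=26, count=31
  x=57, m=26, count=31
  x=57, m=31, count=31

Final answer: 31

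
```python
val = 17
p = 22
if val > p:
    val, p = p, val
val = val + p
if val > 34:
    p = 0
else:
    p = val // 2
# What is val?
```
Trace:
  val=17
  val=17, p=22
  val=17, p=22
  val=39, p=22
  val=39, p=0

Final answer: 39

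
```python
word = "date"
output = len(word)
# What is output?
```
Trace:
  word='date'
  word='date', output=4

Final answer: 4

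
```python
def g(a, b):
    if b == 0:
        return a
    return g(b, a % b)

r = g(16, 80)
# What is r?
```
Call trace:
g(a=16, b=80)
  g(a=80, b=16)
    g(a=16, b=0)
    -> return 16
  -> return 16
-> return 16

Final answer: 16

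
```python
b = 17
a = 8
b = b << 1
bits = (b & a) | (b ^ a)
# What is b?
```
Trace:
  b=17
  b=17, a=8
  b=34, a=8
  b=34, a=8, bits=42

Final answer: 34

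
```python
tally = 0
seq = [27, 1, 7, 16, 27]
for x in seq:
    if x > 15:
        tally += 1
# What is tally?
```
Trace:
  tally=0
  tally=1, x=27
  tally=1, x=1
  tally=1, x=7
  tally=2, x=16
  tally=3, x=27

Final answer: 3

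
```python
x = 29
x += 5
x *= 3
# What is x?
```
Trace:
  x=29
  x=34
  x=102

Final answer: 102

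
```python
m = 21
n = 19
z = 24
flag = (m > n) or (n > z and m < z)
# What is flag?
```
Trace:
  m=21
  m=21, n=19
  m=21, n=19, z=24
  m=21, n=19, z=24, flag=True

Final answer: True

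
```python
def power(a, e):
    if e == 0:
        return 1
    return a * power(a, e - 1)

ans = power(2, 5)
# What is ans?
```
Call trace:
power(a=2, e=5)
  power(a=2, e=4)
    power(a=2, e=3)
      power(a=2, e=2)
        power(a=2, e=1)
          power(a=2, e=0)
          -> return 1
        -> return 2
      -> return 4
    -> return 8
  -> return 16
-> return 32

Final answer: 32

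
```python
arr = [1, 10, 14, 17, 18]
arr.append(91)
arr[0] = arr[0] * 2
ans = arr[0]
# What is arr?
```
Trace:
  arr=[1, 10, 14, 17, 18]
  arr=[1, 10, 14, 17, 18, 91]
  arr=[2, 10, 14, 17, 18, 91]
  arr=[2, 10, 14, 17, 18, 91], ans=2

Final answer: [2, 10, 14, 17, 18, 91]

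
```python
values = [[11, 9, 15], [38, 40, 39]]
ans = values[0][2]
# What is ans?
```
Trace:
  values=[[11, 9, 15], [38, 40, 39]]
  values=[[11, 9, 15], [38, 40, 39]], ans=15

Final answer: 15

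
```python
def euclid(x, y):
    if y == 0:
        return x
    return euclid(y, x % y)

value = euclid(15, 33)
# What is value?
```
Call trace:
euclid(x=15, y=33)
  euclid(x=33, y=15)
    euclid(x=15, y=3)
      euclid(x=3, y=0)
      -> return 3
    -> return 3
  -> return 3
-> return 3

Final answer: 3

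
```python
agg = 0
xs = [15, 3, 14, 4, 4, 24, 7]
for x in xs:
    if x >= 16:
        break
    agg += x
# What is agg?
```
Trace:
  agg=0
  agg=15, x=15
  agg=18, x=3
  agg=32, x=14
  agg=36, x=4
  agg=40, x=4
  agg=40, x=24

Final answer: 40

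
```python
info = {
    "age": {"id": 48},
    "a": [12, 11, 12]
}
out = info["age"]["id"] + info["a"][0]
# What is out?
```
Trace:
  info={'age': {'id': 48}, 'a': [12, 11, 12]}
  info={'age': {'id': 48}, 'a': [12, 11, 12]}, out=60

Final answer: 60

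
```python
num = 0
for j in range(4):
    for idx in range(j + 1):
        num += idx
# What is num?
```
Trace:
  num=0
  num=0, j=0, idx=0
  num=0, j=1, idx=0
  num=1, j=1, idx=1
  num=1, j=2, idx=0
  num=2, j=2, idx=1
  num=4, j=2, idx=2
  num=4, j=3, idx=0
  num=5, j=3, idx=1
  num=7, j=3, idx=2
  num=10, j=3, idx=3

Final answer: 10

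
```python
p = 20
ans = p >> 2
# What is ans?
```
Trace:
  p=20
  p=20, ans=5

Final answer: 5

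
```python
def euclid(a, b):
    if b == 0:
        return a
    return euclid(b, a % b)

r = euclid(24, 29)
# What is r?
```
Call trace:
euclid(a=24, b=29)
  euclid(a=29, b=24)
    euclid(a=24, b=5)
      euclid(a=5, b=4)
        euclid(a=4, b=1)
          euclid(a=1, b=0)
          -> return 1
        -> return 1
      -> return 1
    -> return 1
  -> return 1
-> return 1

Final answer: 1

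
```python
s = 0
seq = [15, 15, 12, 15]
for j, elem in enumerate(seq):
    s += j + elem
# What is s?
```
Trace:
  s=0
  s=15, j=0, elem=15
  s=31, j=1, elem=15
  s=45, j=2, elem=12
  s=63, j=3, elem=15

Final answer: 63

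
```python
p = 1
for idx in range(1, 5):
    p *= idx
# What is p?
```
Trace:
  p=1
  p=1, idx=1
  p=2, idx=2
  p=6, idx=3
  p=24, idx=4

Final answer: 24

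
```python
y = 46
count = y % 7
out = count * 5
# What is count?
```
Trace:
  y=46
  y=46, count=4
  y=46, count=4, out=20

Final answer: 4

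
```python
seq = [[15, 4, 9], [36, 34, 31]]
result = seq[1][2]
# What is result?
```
Trace:
  seq=[[15, 4, 9], [36, 34, 31]]
  seq=[[15, 4, 9], [36, 34, 31]], result=31

Final answer: 31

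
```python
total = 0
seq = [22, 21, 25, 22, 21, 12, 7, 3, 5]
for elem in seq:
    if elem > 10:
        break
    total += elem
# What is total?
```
Trace:
  total=0
  total=0, elem=22

Final answer: 0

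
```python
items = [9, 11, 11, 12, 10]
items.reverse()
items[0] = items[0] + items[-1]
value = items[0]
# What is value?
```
Trace:
  items=[9, 11, 11, 12, 10]
  items=[10, 12, 11, 11, 9]
  items=[19, 12, 11, 11, 9]
  items=[19, 12, 11, 11, 9], value=19

Final answer: 19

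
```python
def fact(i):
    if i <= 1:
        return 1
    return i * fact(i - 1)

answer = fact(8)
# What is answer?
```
Call trace:
fact(i=8)
  fact(i=7)
    fact(i=6)
      fact(i=5)
        fact(i=4)
          fact(i=3)
            fact(i=2)
              fact(i=1)
              -> return 1
            -> return 2
          -> return 6
        -> return 24
      -> return 120
    -> return 720
  -> return 5040
-> return 40320

Final answer: 40320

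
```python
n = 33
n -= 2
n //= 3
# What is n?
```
Trace:
  n=33
  n=31
  n=10

Final answer: 10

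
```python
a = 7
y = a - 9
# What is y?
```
Trace:
  a=7
  a=7, y=-2

Final answer: -2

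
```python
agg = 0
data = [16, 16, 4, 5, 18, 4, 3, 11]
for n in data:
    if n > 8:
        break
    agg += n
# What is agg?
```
Trace:
  agg=0
  agg=0, n=16

Final answer: 0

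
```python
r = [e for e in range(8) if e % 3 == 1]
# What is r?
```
Trace:
  e=0
  e=1
  e=2
  e=3
  e=4
  e=5
  e=6
  e=7
  r=[1, 4, 7]

Final answer: [1, 4, 7]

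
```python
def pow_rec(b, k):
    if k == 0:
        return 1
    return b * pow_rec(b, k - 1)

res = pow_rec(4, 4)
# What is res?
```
Call trace:
pow_rec(b=4, k=4)
  pow_rec(b=4, k=3)
    pow_rec(b=4, k=2)
      pow_rec(b=4, k=1)
        pow_rec(b=4, k=0)
        -> return 1
      -> return 4
    -> return 16
  -> return 64
-> return 256

Final answer: 256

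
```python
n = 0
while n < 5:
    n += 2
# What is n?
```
Trace:
  n=0
  n=2
  n=4
  n=6

Final answer: 6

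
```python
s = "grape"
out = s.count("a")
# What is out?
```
Trace:
  s='grape'
  s='grape', out=1

Final answer: 1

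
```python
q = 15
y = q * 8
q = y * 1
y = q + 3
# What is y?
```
Trace:
  q=15
  q=15, y=120
  q=120, y=120
  q=120, y=123

Final answer: 123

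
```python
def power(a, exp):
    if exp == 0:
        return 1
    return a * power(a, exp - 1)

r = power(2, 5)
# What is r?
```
Call trace:
power(a=2, exp=5)
  power(a=2, exp=4)
    power(a=2, exp=3)
      power(a=2, exp=2)
        power(a=2, exp=1)
          power(a=2, exp=0)
          -> return 1
        -> return 2
      -> return 4
    -> return 8
  -> return 16
-> return 32

Final answer: 32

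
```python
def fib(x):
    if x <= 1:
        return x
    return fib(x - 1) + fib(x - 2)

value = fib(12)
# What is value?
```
Call trace (a repeated sub-call is expanded the first time; later identical calls just restate its return value):
fib(x=12)
  fib(x=11)
    fib(x=10)
      fib(x=9)
        fib(x=8)
          fib(x=7)
            fib(x=6)
              fib(x=5)
                fib(x=4)
                  fib(x=3)
                    fib(x=2)
                      fib(x=1)
                      -> return 1
                      fib(x=0)
                      -> return 0
                    -> return 1
                    fib(x=1)
                    -> return 1
                  -> return 2
                  fib(x=2) -> return 1  (same call as traced above)
                -> return 3
                fib(x=3) -> return 2  (same call as traced above)
              -> return 5
              fib(x=4) -> return 3  (same call as traced above)
            -> return 8
            fib(x=5) -> return 5  (same call as traced above)
          -> return 13
          fib(x=6) -> return 8  (same call as traced above)
        -> return 21
        fib(x=7) -> return 13  (same call as traced above)
      -> return 34
      fib(x=8) -> return 21  (same call as traced above)
    -> return 55
    fib(x=9) -> return 34  (same call as traced above)
  -> return 89
  fib(x=10) -> return 55  (same call as traced above)
-> return 144

Final answer: 144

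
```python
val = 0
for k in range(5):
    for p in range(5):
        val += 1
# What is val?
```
Trace:
  val=0
  val=1, k=0, p=0
  val=2, k=0, p=1
  val=3, k=0, p=2
  val=4, k=0, p=3
  val=5, k=0, p=4
  val=6, k=1, p=0
  val=7, k=1, p=1
  val=8, k=1, p=2
  val=9, k=1, p=3
  val=10, k=1, p=4
  val=11, k=2, p=0
  val=12, k=2, p=1
  val=13, k=2, p=2
  val=14, k=2, p=3
  val=15, k=2, p=4
  val=16, k=3, p=0
  val=17, k=3, p=1
  val=18, k=3, p=2
  val=19, k=3, p=3
  val=20, k=3, p=4
  val=21, k=4, p=0
  val=22, k=4, p=1
  val=23, k=4, p=2
  val=24, k=4, p=3
  val=25, k=4, p=4

Final answer: 25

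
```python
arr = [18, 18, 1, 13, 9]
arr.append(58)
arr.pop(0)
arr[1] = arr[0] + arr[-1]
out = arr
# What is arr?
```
Trace:
  arr=[18, 18, 1, 13, 9]
  arr=[18, 18, 1, 13, 9, 58]
  arr=[18, 1, 13, 9, 58]
  arr=[18, 76, 13, 9, 58]
  arr=[18, 76, 13, 9, 58], out=[18, 76, 13, 9, 58]

Final answer: [18, 76, 13, 9, 58]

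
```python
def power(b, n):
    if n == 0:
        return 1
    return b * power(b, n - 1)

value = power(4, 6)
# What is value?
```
Call trace:
power(b=4, n=6)
  power(b=4, n=5)
    power(b=4, n=4)
      power(b=4, n=3)
        power(b=4, n=2)
          power(b=4, n=1)
            power(b=4, n=0)
            -> return 1
          -> return 4
        -> return 16
      -> return 64
    -> return 256
  -> return 1024
-> return 4096

Final answer: 4096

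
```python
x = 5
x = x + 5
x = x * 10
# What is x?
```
Trace:
  x=5
  x=10
  x=100

Final answer: 100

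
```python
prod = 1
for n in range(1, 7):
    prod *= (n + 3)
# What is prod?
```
Trace:
  prod=1
  prod=4, n=1
  prod=20, n=2
  prod=120, n=3
  prod=840, n=4
  prod=6720, n=5
  prod=60480, n=6

Final answer: 60480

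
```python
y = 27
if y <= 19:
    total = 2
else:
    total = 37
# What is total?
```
Trace:
  y=27
  y=27, total=37

Final answer: 37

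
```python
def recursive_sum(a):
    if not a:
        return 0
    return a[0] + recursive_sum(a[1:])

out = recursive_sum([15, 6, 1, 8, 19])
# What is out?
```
Call trace:
recursive_sum(a=[15, 6, 1, 8, 19])
  recursive_sum(a=[6, 1, 8, 19])
    recursive_sum(a=[1, 8, 19])
      recursive_sum(a=[8, 19])
        recursive_sum(a=[19])
          recursive_sum(a=[])
          -> return 0
        -> return 19
      -> return 27
    -> return 28
  -> return 34
-> return 49

Final answer: 49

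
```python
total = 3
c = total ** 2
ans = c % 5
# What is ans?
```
Trace:
  total=3
  total=3, c=9
  total=3, c=9, ans=4

Final answer: 4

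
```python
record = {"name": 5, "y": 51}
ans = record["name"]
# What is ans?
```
Trace:
  record={'name': 5, 'y': 51}
  record={'name': 5, 'y': 51}, ans=5

Final answer: 5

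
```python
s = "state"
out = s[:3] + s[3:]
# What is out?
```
Trace:
  s='state'
  s='state', out='state'

Final answer: 'state'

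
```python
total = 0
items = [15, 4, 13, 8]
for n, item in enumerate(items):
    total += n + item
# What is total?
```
Trace:
  total=0
  total=15, n=0, item=15
  total=20, n=1, item=4
  total=35, n=2, item=13
  total=46, n=3, item=8

Final answer: 46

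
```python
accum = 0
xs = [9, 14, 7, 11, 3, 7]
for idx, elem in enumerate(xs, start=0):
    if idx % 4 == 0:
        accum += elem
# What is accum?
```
Trace:
  accum=0
  accum=9, idx=0, elem=9
  accum=9, idx=1, elem=14
  accum=9, idx=2, elem=7
  accum=9, idx=3, elem=11
  accum=12, idx=4, elem=3
  accum=12, idx=5, elem=7

Final answer: 12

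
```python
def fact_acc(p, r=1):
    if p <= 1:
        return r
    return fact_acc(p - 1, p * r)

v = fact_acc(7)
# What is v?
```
Call trace:
fact_acc(p=7, r=1)
  fact_acc(p=6, r=7)
    fact_acc(p=5, r=42)
      fact_acc(p=4, r=210)
        fact_acc(p=3, r=840)
          fact_acc(p=2, r=2520)
            fact_acc(p=1, r=5040)
            -> return 5040
          -> return 5040
        -> return 5040
      -> return 5040
    -> return 5040
  -> return 5040
-> return 5040

Final answer: 5040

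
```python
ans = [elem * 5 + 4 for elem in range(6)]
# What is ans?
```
Trace:
  elem=0
  elem=1
  elem=2
  elem=3
  elem=4
  elem=5
  ans=[4, 9, 14, 19, 24, 29]

Final answer: [4, 9, 14, 19, 24, 29]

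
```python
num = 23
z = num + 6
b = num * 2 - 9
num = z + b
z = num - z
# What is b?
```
Trace:
  num=23
  num=23, z=29
  num=23, z=29, b=37
  num=66, z=29, b=37
  num=66, z=37, b=37

Final answer: 37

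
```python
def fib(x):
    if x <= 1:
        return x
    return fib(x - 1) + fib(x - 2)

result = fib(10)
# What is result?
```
Call trace (a repeated sub-call is expanded the first time; later identical calls just restate its return value):
fib(x=10)
  fib(x=9)
    fib(x=8)
      fib(x=7)
        fib(x=6)
          fib(x=5)
            fib(x=4)
              fib(x=3)
                fib(x=2)
                  fib(x=1)
                  -> return 1
                  fib(x=0)
                  -> return 0
                -> return 1
                fib(x=1)
                -> return 1
              -> return 2
              fib(x=2) -> return 1  (same call as traced above)
            -> return 3
            fib(x=3) -> return 2  (same call as traced above)
          -> return 5
          fib(x=4) -> return 3  (same call as traced above)
        -> return 8
        fib(x=5) -> return 5  (same call as traced above)
      -> return 13
      fib(x=6) -> return 8  (same call as traced above)
    -> return 21
    fib(x=7) -> return 13  (same call as traced above)
  -> return 34
  fib(x=8) -> return 21  (same call as traced above)
-> return 55

Final answer: 55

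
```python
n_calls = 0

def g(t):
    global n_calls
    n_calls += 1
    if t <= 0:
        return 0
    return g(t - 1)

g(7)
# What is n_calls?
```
Call trace:
g(t=7)
  g(t=6)
    g(t=5)
      g(t=4)
        g(t=3)
          g(t=2)
            g(t=1)
              g(t=0)
              -> return 0
            -> return 0
          -> return 0
        -> return 0
      -> return 0
    -> return 0
  -> return 0
-> return 0

n_calls is incremented once per call. g is entered once for each t = 7, 6, 5, 4, 3, 2, 1, 0 (the t <= 0 call returns without recursing), i.e. 7 + 1 calls.
n_calls = 8

Final answer: 8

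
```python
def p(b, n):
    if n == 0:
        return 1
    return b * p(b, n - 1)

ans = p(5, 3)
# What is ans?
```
Call trace:
p(b=5, n=3)
  p(b=5, n=2)
    p(b=5, n=1)
      p(b=5, n=0)
      -> return 1
    -> return 5
  -> return 25
-> return 125

Final answer: 125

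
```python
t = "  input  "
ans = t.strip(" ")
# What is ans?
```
Trace:
  t='  input  '
  t='  input  ', ans='input'

Final answer: 'input'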